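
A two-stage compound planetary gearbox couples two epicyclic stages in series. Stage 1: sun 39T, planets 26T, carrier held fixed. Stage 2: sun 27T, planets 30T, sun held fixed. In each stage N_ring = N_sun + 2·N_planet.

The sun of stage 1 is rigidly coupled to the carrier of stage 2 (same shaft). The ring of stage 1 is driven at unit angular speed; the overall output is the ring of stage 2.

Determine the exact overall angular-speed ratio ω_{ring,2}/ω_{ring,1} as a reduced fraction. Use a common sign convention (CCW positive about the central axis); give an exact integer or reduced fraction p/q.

-266/87

Stage 1: N_ring = 39 + 2·26 = 91
Stage 1: 39(ω_s−ω_c) = −91(ω_r−ω_c),  ω_c=0, ω_r=1
Stage 1: ω_s = 0 − (91/39)(1−0) = -7/3
  ⇒ ω_s¹/ω_r¹ = -7/3
Stage 2: N_ring = 27 + 2·30 = 87
Stage 2: 27(ω_s−ω_c) = −87(ω_r−ω_c),  ω_s=0, ω_c=1
Stage 2: ω_r = 1 − (27/87)(0−1) = 38/29
  ⇒ ω_r²/ω_c² = 38/29
Coupling ω_c² = ω_s¹ ⇒ overall = -7/3 × 38/29 = -266/87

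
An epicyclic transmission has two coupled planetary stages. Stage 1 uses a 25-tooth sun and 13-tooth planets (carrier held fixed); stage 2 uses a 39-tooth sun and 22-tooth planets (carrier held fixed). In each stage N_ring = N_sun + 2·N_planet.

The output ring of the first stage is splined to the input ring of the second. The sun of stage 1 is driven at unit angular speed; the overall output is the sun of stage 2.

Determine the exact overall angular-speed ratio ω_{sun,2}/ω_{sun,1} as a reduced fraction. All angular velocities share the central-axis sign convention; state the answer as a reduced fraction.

Stage 1: N_ring = 25 + 2·13 = 51
Stage 1: 25(ω_s−ω_c) = −51(ω_r−ω_c),  ω_c=0, ω_s=1
Stage 1: ω_r = 0 − (25/51)(1−0) = -25/51
  ⇒ ω_r¹/ω_s¹ = -25/51
Stage 2: N_ring = 39 + 2·22 = 83
Stage 2: 39(ω_s−ω_c) = −83(ω_r−ω_c),  ω_c=0, ω_r=1
Stage 2: ω_s = 0 − (83/39)(1−0) = -83/39
  ⇒ ω_s²/ω_r² = -83/39
Coupling ω_r² = ω_r¹ ⇒ overall = -25/51 × -83/39 = 2075/1989

2075/1989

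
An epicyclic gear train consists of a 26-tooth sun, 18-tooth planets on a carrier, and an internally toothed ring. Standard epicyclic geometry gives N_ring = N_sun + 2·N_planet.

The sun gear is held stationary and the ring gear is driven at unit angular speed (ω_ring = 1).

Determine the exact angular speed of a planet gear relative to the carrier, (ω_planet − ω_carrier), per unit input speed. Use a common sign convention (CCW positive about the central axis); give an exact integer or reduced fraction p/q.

403/396

N_ring = 26 + 2·18 = 62
26(ω_s−ω_c) = −62(ω_r−ω_c),  ω_s=0, ω_r=1
26(0−ω_c) = −62(1−ω_c)  ⇒  88ω_c = 62  ⇒  ω_c = 31/44
sun–planet: 26·(0−31/44) = −18·(ω_p−ω_c)  ⇒  ω_p−ω_c = −(26/18)·(-31/44) = 403/396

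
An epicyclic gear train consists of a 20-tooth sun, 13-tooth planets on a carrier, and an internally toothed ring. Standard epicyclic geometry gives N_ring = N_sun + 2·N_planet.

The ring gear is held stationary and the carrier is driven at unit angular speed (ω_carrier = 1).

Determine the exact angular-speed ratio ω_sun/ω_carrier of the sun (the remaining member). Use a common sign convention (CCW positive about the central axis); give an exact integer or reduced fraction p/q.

33/10

N_ring = 20 + 2·13 = 46
20(ω_s−ω_c) = −46(ω_r−ω_c),  ω_r=0, ω_c=1
ω_s = 1 − (46/20)(0−1) = 33/10
ω_s/ω_c = 33/10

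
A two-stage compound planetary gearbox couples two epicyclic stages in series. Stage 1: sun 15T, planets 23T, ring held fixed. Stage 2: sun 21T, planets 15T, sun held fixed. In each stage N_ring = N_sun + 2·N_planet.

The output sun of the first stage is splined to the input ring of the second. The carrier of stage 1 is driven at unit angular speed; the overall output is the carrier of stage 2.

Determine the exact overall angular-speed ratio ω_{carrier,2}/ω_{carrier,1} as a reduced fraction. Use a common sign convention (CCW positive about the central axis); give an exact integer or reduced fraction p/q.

323/90

Stage 1: N_ring = 15 + 2·23 = 61
Stage 1: 15(ω_s−ω_c) = −61(ω_r−ω_c),  ω_r=0, ω_c=1
Stage 1: ω_s = 1 − (61/15)(0−1) = 76/15
  ⇒ ω_s¹/ω_c¹ = 76/15
Stage 2: N_ring = 21 + 2·15 = 51
Stage 2: 21(ω_s−ω_c) = −51(ω_r−ω_c),  ω_s=0, ω_r=1
Stage 2: 21(0−ω_c) = −51(1−ω_c)  ⇒  72ω_c = 51  ⇒  ω_c = 17/24
  ⇒ ω_c²/ω_r² = 17/24
Coupling ω_r² = ω_s¹ ⇒ overall = 76/15 × 17/24 = 323/90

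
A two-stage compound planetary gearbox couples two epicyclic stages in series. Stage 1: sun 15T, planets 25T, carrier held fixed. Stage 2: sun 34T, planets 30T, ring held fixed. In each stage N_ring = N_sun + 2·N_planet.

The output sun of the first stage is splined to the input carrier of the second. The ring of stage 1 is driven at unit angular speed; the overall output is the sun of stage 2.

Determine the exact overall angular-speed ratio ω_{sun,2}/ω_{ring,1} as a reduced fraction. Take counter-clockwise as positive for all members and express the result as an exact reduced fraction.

Stage 1: N_ring = 15 + 2·25 = 65
Stage 1: 15(ω_s−ω_c) = −65(ω_r−ω_c),  ω_c=0, ω_r=1
Stage 1: ω_s = 0 − (65/15)(1−0) = -13/3
  ⇒ ω_s¹/ω_r¹ = -13/3
Stage 2: N_ring = 34 + 2·30 = 94
Stage 2: 34(ω_s−ω_c) = −94(ω_r−ω_c),  ω_r=0, ω_c=1
Stage 2: ω_s = 1 − (94/34)(0−1) = 64/17
  ⇒ ω_s²/ω_c² = 64/17
Coupling ω_c² = ω_s¹ ⇒ overall = -13/3 × 64/17 = -832/51

-832/51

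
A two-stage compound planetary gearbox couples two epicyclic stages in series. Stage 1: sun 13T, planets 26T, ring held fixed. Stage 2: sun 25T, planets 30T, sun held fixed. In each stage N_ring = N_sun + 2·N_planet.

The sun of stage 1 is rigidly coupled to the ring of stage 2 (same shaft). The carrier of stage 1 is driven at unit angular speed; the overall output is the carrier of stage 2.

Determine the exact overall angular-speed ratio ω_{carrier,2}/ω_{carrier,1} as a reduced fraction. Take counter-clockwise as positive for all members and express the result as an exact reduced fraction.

51/11

Stage 1: N_ring = 13 + 2·26 = 65
Stage 1: 13(ω_s−ω_c) = −65(ω_r−ω_c),  ω_r=0, ω_c=1
Stage 1: ω_s = 1 − (65/13)(0−1) = 6
  ⇒ ω_s¹/ω_c¹ = 6
Stage 2: N_ring = 25 + 2·30 = 85
Stage 2: 25(ω_s−ω_c) = −85(ω_r−ω_c),  ω_s=0, ω_r=1
Stage 2: 25(0−ω_c) = −85(1−ω_c)  ⇒  110ω_c = 85  ⇒  ω_c = 17/22
  ⇒ ω_c²/ω_r² = 17/22
Coupling ω_r² = ω_s¹ ⇒ overall = 6 × 17/22 = 51/11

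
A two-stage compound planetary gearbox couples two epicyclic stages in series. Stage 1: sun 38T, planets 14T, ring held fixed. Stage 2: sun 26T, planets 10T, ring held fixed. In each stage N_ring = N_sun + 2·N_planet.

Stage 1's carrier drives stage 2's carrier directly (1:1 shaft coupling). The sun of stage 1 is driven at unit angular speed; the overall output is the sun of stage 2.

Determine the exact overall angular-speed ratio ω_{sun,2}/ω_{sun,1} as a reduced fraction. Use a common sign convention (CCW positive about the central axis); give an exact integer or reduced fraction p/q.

Stage 1: N_ring = 38 + 2·14 = 66
Stage 1: 38(ω_s−ω_c) = −66(ω_r−ω_c),  ω_r=0, ω_s=1
Stage 1: 38(1−ω_c) = −66(0−ω_c)  ⇒  104ω_c = 38  ⇒  ω_c = 19/52
  ⇒ ω_c¹/ω_s¹ = 19/52
Stage 2: N_ring = 26 + 2·10 = 46
Stage 2: 26(ω_s−ω_c) = −46(ω_r−ω_c),  ω_r=0, ω_c=1
Stage 2: ω_s = 1 − (46/26)(0−1) = 36/13
  ⇒ ω_s²/ω_c² = 36/13
Coupling ω_c² = ω_c¹ ⇒ overall = 19/52 × 36/13 = 171/169

171/169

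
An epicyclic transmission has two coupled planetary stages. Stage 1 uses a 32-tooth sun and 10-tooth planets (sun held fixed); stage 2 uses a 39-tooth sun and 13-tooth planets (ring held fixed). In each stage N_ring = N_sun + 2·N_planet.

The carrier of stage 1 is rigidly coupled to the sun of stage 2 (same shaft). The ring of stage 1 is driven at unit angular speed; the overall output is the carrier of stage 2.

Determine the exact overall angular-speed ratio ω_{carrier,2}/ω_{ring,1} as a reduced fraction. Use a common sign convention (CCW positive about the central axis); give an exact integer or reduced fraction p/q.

13/56

Stage 1: N_ring = 32 + 2·10 = 52
Stage 1: 32(ω_s−ω_c) = −52(ω_r−ω_c),  ω_s=0, ω_r=1
Stage 1: 32(0−ω_c) = −52(1−ω_c)  ⇒  84ω_c = 52  ⇒  ω_c = 13/21
  ⇒ ω_c¹/ω_r¹ = 13/21
Stage 2: N_ring = 39 + 2·13 = 65
Stage 2: 39(ω_s−ω_c) = −65(ω_r−ω_c),  ω_r=0, ω_s=1
Stage 2: 39(1−ω_c) = −65(0−ω_c)  ⇒  104ω_c = 39  ⇒  ω_c = 3/8
  ⇒ ω_c²/ω_s² = 3/8
Coupling ω_s² = ω_c¹ ⇒ overall = 13/21 × 3/8 = 13/56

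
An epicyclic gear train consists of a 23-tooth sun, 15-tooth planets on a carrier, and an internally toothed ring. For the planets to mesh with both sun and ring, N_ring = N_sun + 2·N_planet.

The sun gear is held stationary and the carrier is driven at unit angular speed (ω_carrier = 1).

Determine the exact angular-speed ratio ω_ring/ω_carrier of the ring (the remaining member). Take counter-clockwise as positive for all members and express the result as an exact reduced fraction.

76/53

N_ring = 23 + 2·15 = 53
23(ω_s−ω_c) = −53(ω_r−ω_c),  ω_s=0, ω_c=1
ω_r = 1 − (23/53)(0−1) = 76/53
ω_r/ω_c = 76/53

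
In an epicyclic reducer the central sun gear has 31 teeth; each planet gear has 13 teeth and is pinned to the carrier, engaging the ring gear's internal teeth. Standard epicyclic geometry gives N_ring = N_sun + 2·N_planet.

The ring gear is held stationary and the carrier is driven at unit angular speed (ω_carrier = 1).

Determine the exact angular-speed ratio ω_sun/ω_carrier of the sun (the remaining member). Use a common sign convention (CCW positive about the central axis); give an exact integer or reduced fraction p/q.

N_ring = 31 + 2·13 = 57
31(ω_s−ω_c) = −57(ω_r−ω_c),  ω_r=0, ω_c=1
ω_s = 1 − (57/31)(0−1) = 88/31
ω_s/ω_c = 88/31

88/31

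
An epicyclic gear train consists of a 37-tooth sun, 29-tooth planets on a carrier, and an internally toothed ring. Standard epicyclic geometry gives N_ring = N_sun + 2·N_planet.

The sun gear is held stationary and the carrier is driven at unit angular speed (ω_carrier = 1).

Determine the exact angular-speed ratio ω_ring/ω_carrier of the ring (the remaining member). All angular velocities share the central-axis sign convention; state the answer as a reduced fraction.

N_ring = 37 + 2·29 = 95
37(ω_s−ω_c) = −95(ω_r−ω_c),  ω_s=0, ω_c=1
ω_r = 1 − (37/95)(0−1) = 132/95
ω_r/ω_c = 132/95

132/95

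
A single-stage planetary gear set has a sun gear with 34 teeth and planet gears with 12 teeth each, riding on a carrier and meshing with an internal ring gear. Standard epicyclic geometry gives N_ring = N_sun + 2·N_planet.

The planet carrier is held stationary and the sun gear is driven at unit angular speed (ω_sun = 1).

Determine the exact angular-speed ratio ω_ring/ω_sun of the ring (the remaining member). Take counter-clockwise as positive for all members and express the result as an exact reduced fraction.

-17/29

N_ring = 34 + 2·12 = 58
34(ω_s−ω_c) = −58(ω_r−ω_c),  ω_c=0, ω_s=1
ω_r = 0 − (34/58)(1−0) = -17/29
ω_r/ω_s = -17/29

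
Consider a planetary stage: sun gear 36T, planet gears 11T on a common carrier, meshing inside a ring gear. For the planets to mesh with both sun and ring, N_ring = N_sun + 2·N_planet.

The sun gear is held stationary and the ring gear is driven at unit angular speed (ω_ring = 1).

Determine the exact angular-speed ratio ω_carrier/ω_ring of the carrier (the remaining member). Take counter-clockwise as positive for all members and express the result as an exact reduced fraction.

N_ring = 36 + 2·11 = 58
36(ω_s−ω_c) = −58(ω_r−ω_c),  ω_s=0, ω_r=1
36(0−ω_c) = −58(1−ω_c)  ⇒  94ω_c = 58  ⇒  ω_c = 29/47
ω_c/ω_r = 29/47

29/47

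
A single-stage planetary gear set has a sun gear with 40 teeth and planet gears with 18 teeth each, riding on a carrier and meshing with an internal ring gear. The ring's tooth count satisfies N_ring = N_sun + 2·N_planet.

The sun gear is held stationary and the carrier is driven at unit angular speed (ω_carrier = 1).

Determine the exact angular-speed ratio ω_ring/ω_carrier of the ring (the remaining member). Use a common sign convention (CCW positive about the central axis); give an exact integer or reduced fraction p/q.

29/19

N_ring = 40 + 2·18 = 76
40(ω_s−ω_c) = −76(ω_r−ω_c),  ω_s=0, ω_c=1
ω_r = 1 − (40/76)(0−1) = 29/19
ω_r/ω_c = 29/19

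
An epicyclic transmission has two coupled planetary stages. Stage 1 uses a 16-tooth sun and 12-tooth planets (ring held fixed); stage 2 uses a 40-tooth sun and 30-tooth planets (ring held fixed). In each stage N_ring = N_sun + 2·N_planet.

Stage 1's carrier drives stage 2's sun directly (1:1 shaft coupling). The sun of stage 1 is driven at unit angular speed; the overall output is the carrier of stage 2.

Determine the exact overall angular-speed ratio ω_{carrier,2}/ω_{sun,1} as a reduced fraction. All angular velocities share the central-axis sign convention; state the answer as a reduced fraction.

4/49

Stage 1: N_ring = 16 + 2·12 = 40
Stage 1: 16(ω_s−ω_c) = −40(ω_r−ω_c),  ω_r=0, ω_s=1
Stage 1: 16(1−ω_c) = −40(0−ω_c)  ⇒  56ω_c = 16  ⇒  ω_c = 2/7
  ⇒ ω_c¹/ω_s¹ = 2/7
Stage 2: N_ring = 40 + 2·30 = 100
Stage 2: 40(ω_s−ω_c) = −100(ω_r−ω_c),  ω_r=0, ω_s=1
Stage 2: 40(1−ω_c) = −100(0−ω_c)  ⇒  140ω_c = 40  ⇒  ω_c = 2/7
  ⇒ ω_c²/ω_s² = 2/7
Coupling ω_s² = ω_c¹ ⇒ overall = 2/7 × 2/7 = 4/49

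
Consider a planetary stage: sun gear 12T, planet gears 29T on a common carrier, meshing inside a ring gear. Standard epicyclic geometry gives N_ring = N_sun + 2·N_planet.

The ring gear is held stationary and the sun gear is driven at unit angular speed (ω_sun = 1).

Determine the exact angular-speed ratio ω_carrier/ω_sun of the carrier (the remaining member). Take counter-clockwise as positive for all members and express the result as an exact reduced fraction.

6/41

N_ring = 12 + 2·29 = 70
12(ω_s−ω_c) = −70(ω_r−ω_c),  ω_r=0, ω_s=1
12(1−ω_c) = −70(0−ω_c)  ⇒  82ω_c = 12  ⇒  ω_c = 6/41
ω_c/ω_s = 6/41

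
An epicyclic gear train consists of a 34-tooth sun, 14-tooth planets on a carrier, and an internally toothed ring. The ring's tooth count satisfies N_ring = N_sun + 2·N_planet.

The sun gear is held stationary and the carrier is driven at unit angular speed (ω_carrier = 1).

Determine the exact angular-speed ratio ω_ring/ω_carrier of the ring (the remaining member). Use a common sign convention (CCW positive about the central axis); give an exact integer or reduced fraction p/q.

N_ring = 34 + 2·14 = 62
34(ω_s−ω_c) = −62(ω_r−ω_c),  ω_s=0, ω_c=1
ω_r = 1 − (34/62)(0−1) = 48/31
ω_r/ω_c = 48/31

48/31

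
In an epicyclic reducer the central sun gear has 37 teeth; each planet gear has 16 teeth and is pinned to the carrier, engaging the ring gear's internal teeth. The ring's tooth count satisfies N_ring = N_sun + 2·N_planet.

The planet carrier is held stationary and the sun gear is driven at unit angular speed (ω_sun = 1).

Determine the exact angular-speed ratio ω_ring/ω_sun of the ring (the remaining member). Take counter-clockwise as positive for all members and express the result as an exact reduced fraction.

-37/69

N_ring = 37 + 2·16 = 69
37(ω_s−ω_c) = −69(ω_r−ω_c),  ω_c=0, ω_s=1
ω_r = 0 − (37/69)(1−0) = -37/69
ω_r/ω_s = -37/69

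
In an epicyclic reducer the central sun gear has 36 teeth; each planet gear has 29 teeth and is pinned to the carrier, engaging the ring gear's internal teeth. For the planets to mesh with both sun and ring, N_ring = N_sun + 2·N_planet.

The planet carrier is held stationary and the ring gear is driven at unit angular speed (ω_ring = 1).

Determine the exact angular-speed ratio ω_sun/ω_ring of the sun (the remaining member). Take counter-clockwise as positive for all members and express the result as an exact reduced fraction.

-47/18

N_ring = 36 + 2·29 = 94
36(ω_s−ω_c) = −94(ω_r−ω_c),  ω_c=0, ω_r=1
ω_s = 0 − (94/36)(1−0) = -47/18
ω_s/ω_r = -47/18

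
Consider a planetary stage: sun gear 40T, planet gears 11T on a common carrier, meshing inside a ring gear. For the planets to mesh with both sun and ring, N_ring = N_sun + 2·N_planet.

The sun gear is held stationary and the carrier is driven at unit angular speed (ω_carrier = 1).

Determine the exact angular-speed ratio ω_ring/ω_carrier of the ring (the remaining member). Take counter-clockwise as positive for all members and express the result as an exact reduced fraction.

51/31

N_ring = 40 + 2·11 = 62
40(ω_s−ω_c) = −62(ω_r−ω_c),  ω_s=0, ω_c=1
ω_r = 1 − (40/62)(0−1) = 51/31
ω_r/ω_c = 51/31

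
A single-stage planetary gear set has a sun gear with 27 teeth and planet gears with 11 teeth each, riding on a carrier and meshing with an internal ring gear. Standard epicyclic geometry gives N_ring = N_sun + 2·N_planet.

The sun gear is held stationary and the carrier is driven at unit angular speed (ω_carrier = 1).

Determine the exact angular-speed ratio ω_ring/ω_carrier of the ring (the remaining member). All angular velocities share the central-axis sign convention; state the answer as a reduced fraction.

76/49

N_ring = 27 + 2·11 = 49
27(ω_s−ω_c) = −49(ω_r−ω_c),  ω_s=0, ω_c=1
ω_r = 1 − (27/49)(0−1) = 76/49
ω_r/ω_c = 76/49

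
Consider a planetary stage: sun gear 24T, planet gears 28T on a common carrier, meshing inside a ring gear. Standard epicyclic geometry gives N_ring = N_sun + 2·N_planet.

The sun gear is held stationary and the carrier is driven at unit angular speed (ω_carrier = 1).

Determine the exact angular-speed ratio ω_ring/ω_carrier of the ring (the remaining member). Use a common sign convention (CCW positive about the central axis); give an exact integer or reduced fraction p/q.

N_ring = 24 + 2·28 = 80
24(ω_s−ω_c) = −80(ω_r−ω_c),  ω_s=0, ω_c=1
ω_r = 1 − (24/80)(0−1) = 13/10
ω_r/ω_c = 13/10

13/10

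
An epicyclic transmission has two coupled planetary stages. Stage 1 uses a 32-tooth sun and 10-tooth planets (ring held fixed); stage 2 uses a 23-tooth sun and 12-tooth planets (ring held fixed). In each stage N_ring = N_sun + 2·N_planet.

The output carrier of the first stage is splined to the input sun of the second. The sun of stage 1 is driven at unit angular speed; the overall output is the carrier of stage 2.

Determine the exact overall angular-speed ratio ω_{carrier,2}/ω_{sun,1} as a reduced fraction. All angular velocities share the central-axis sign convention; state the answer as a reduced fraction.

92/735

Stage 1: N_ring = 32 + 2·10 = 52
Stage 1: 32(ω_s−ω_c) = −52(ω_r−ω_c),  ω_r=0, ω_s=1
Stage 1: 32(1−ω_c) = −52(0−ω_c)  ⇒  84ω_c = 32  ⇒  ω_c = 8/21
  ⇒ ω_c¹/ω_s¹ = 8/21
Stage 2: N_ring = 23 + 2·12 = 47
Stage 2: 23(ω_s−ω_c) = −47(ω_r−ω_c),  ω_r=0, ω_s=1
Stage 2: 23(1−ω_c) = −47(0−ω_c)  ⇒  70ω_c = 23  ⇒  ω_c = 23/70
  ⇒ ω_c²/ω_s² = 23/70
Coupling ω_s² = ω_c¹ ⇒ overall = 8/21 × 23/70 = 92/735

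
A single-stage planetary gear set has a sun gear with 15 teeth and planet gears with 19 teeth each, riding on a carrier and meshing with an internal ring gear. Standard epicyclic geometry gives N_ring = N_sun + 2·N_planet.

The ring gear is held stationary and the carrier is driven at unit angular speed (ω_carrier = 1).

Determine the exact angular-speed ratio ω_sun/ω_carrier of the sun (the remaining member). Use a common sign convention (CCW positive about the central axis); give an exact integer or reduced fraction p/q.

N_ring = 15 + 2·19 = 53
15(ω_s−ω_c) = −53(ω_r−ω_c),  ω_r=0, ω_c=1
ω_s = 1 − (53/15)(0−1) = 68/15
ω_s/ω_c = 68/15

68/15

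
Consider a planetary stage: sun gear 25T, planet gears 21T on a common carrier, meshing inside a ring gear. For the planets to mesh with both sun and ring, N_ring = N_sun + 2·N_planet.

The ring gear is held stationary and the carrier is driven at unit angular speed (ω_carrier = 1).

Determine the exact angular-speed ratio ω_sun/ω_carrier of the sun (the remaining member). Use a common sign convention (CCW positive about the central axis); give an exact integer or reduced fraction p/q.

92/25

N_ring = 25 + 2·21 = 67
25(ω_s−ω_c) = −67(ω_r−ω_c),  ω_r=0, ω_c=1
ω_s = 1 − (67/25)(0−1) = 92/25
ω_s/ω_c = 92/25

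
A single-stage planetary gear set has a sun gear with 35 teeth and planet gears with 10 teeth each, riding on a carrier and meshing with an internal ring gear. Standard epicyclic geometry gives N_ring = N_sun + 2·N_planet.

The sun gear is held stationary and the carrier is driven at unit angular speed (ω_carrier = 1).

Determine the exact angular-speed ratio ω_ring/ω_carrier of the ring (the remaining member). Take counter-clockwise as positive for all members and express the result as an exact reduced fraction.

N_ring = 35 + 2·10 = 55
35(ω_s−ω_c) = −55(ω_r−ω_c),  ω_s=0, ω_c=1
ω_r = 1 − (35/55)(0−1) = 18/11
ω_r/ω_c = 18/11

18/11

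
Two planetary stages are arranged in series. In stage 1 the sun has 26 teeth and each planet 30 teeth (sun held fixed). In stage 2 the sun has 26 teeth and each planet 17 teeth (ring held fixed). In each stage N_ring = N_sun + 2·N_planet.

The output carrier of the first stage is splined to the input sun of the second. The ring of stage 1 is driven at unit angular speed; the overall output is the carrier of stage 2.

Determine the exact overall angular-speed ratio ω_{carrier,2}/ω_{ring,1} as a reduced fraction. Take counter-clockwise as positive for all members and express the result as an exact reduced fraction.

Stage 1: N_ring = 26 + 2·30 = 86
Stage 1: 26(ω_s−ω_c) = −86(ω_r−ω_c),  ω_s=0, ω_r=1
Stage 1: 26(0−ω_c) = −86(1−ω_c)  ⇒  112ω_c = 86  ⇒  ω_c = 43/56
  ⇒ ω_c¹/ω_r¹ = 43/56
Stage 2: N_ring = 26 + 2·17 = 60
Stage 2: 26(ω_s−ω_c) = −60(ω_r−ω_c),  ω_r=0, ω_s=1
Stage 2: 26(1−ω_c) = −60(0−ω_c)  ⇒  86ω_c = 26  ⇒  ω_c = 13/43
  ⇒ ω_c²/ω_s² = 13/43
Coupling ω_s² = ω_c¹ ⇒ overall = 43/56 × 13/43 = 13/56

13/56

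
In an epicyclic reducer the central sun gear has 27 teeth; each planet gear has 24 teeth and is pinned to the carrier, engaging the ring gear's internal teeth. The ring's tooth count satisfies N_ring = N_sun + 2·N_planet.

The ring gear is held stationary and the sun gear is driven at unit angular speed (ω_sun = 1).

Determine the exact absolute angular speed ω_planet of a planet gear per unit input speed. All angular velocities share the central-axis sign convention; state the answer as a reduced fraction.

-9/16

N_ring = 27 + 2·24 = 75
27(ω_s−ω_c) = −75(ω_r−ω_c),  ω_r=0, ω_s=1
27(1−ω_c) = −75(0−ω_c)  ⇒  102ω_c = 27  ⇒  ω_c = 9/34
sun–planet: 27·(1−9/34) = −24·(ω_p−ω_c)  ⇒  ω_p−ω_c = −(27/24)·(25/34) = -225/272
ω_p = 9/34 − 225/272 = -9/16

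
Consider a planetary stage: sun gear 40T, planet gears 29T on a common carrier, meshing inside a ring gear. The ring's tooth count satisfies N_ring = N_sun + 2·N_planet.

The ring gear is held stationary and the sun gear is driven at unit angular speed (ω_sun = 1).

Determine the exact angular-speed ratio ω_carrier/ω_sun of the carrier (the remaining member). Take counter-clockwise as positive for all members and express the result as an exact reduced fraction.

N_ring = 40 + 2·29 = 98
40(ω_s−ω_c) = −98(ω_r−ω_c),  ω_r=0, ω_s=1
40(1−ω_c) = −98(0−ω_c)  ⇒  138ω_c = 40  ⇒  ω_c = 20/69
ω_c/ω_s = 20/69

20/69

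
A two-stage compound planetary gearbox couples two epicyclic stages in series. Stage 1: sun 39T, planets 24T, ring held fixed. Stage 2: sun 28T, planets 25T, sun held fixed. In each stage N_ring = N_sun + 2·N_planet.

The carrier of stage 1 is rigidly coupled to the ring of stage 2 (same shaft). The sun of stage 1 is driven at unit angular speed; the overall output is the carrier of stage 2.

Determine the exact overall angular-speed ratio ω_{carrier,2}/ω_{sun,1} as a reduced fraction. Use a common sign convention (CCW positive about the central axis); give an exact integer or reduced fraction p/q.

169/742

Stage 1: N_ring = 39 + 2·24 = 87
Stage 1: 39(ω_s−ω_c) = −87(ω_r−ω_c),  ω_r=0, ω_s=1
Stage 1: 39(1−ω_c) = −87(0−ω_c)  ⇒  126ω_c = 39  ⇒  ω_c = 13/42
  ⇒ ω_c¹/ω_s¹ = 13/42
Stage 2: N_ring = 28 + 2·25 = 78
Stage 2: 28(ω_s−ω_c) = −78(ω_r−ω_c),  ω_s=0, ω_r=1
Stage 2: 28(0−ω_c) = −78(1−ω_c)  ⇒  106ω_c = 78  ⇒  ω_c = 39/53
  ⇒ ω_c²/ω_r² = 39/53
Coupling ω_r² = ω_c¹ ⇒ overall = 13/42 × 39/53 = 169/742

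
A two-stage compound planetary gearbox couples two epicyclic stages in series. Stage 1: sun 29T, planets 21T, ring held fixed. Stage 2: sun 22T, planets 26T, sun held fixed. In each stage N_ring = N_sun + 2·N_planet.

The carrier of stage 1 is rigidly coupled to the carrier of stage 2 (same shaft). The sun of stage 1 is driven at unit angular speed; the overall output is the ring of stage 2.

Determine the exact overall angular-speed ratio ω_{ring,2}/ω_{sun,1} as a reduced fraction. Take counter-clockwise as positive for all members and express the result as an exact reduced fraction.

Stage 1: N_ring = 29 + 2·21 = 71
Stage 1: 29(ω_s−ω_c) = −71(ω_r−ω_c),  ω_r=0, ω_s=1
Stage 1: 29(1−ω_c) = −71(0−ω_c)  ⇒  100ω_c = 29  ⇒  ω_c = 29/100
  ⇒ ω_c¹/ω_s¹ = 29/100
Stage 2: N_ring = 22 + 2·26 = 74
Stage 2: 22(ω_s−ω_c) = −74(ω_r−ω_c),  ω_s=0, ω_c=1
Stage 2: ω_r = 1 − (22/74)(0−1) = 48/37
  ⇒ ω_r²/ω_c² = 48/37
Coupling ω_c² = ω_c¹ ⇒ overall = 29/100 × 48/37 = 348/925

348/925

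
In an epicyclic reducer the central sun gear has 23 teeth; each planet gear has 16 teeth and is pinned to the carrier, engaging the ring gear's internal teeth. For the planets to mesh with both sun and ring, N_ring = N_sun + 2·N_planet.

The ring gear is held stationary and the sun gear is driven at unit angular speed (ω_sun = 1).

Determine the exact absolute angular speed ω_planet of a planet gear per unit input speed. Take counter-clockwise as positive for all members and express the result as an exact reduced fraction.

-23/32

N_ring = 23 + 2·16 = 55
23(ω_s−ω_c) = −55(ω_r−ω_c),  ω_r=0, ω_s=1
23(1−ω_c) = −55(0−ω_c)  ⇒  78ω_c = 23  ⇒  ω_c = 23/78
sun–planet: 23·(1−23/78) = −16·(ω_p−ω_c)  ⇒  ω_p−ω_c = −(23/16)·(55/78) = -1265/1248
ω_p = 23/78 − 1265/1248 = -23/32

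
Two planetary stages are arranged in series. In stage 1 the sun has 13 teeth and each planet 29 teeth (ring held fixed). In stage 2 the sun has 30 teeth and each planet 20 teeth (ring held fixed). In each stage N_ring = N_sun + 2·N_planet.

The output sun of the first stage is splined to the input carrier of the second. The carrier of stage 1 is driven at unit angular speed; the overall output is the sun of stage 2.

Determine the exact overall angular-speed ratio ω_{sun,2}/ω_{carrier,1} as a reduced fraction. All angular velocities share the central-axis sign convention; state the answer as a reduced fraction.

Stage 1: N_ring = 13 + 2·29 = 71
Stage 1: 13(ω_s−ω_c) = −71(ω_r−ω_c),  ω_r=0, ω_c=1
Stage 1: ω_s = 1 − (71/13)(0−1) = 84/13
  ⇒ ω_s¹/ω_c¹ = 84/13
Stage 2: N_ring = 30 + 2·20 = 70
Stage 2: 30(ω_s−ω_c) = −70(ω_r−ω_c),  ω_r=0, ω_c=1
Stage 2: ω_s = 1 − (70/30)(0−1) = 10/3
  ⇒ ω_s²/ω_c² = 10/3
Coupling ω_c² = ω_s¹ ⇒ overall = 84/13 × 10/3 = 280/13

280/13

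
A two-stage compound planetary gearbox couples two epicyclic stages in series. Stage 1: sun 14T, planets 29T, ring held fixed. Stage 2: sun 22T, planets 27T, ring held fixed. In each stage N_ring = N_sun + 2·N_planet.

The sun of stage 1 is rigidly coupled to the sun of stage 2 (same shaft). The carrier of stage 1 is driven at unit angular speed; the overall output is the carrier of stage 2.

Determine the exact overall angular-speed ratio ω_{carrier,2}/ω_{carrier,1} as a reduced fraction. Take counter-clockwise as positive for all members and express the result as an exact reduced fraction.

473/343

Stage 1: N_ring = 14 + 2·29 = 72
Stage 1: 14(ω_s−ω_c) = −72(ω_r−ω_c),  ω_r=0, ω_c=1
Stage 1: ω_s = 1 − (72/14)(0−1) = 43/7
  ⇒ ω_s¹/ω_c¹ = 43/7
Stage 2: N_ring = 22 + 2·27 = 76
Stage 2: 22(ω_s−ω_c) = −76(ω_r−ω_c),  ω_r=0, ω_s=1
Stage 2: 22(1−ω_c) = −76(0−ω_c)  ⇒  98ω_c = 22  ⇒  ω_c = 11/49
  ⇒ ω_c²/ω_s² = 11/49
Coupling ω_s² = ω_s¹ ⇒ overall = 43/7 × 11/49 = 473/343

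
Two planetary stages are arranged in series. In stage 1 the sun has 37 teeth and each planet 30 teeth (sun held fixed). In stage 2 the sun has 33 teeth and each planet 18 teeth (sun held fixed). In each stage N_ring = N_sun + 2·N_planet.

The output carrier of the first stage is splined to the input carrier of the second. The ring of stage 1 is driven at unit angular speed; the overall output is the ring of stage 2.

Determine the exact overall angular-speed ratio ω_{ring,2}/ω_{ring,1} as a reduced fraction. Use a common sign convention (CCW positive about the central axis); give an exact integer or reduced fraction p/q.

1649/1541

Stage 1: N_ring = 37 + 2·30 = 97
Stage 1: 37(ω_s−ω_c) = −97(ω_r−ω_c),  ω_s=0, ω_r=1
Stage 1: 37(0−ω_c) = −97(1−ω_c)  ⇒  134ω_c = 97  ⇒  ω_c = 97/134
  ⇒ ω_c¹/ω_r¹ = 97/134
Stage 2: N_ring = 33 + 2·18 = 69
Stage 2: 33(ω_s−ω_c) = −69(ω_r−ω_c),  ω_s=0, ω_c=1
Stage 2: ω_r = 1 − (33/69)(0−1) = 34/23
  ⇒ ω_r²/ω_c² = 34/23
Coupling ω_c² = ω_c¹ ⇒ overall = 97/134 × 34/23 = 1649/1541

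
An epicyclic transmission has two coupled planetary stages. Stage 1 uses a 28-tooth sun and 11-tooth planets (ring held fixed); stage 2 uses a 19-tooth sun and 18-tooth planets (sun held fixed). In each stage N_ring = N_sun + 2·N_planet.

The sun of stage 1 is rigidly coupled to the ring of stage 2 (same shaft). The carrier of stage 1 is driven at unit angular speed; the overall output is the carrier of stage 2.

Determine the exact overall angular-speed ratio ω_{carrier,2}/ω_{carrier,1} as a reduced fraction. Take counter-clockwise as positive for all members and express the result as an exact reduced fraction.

2145/1036

Stage 1: N_ring = 28 + 2·11 = 50
Stage 1: 28(ω_s−ω_c) = −50(ω_r−ω_c),  ω_r=0, ω_c=1
Stage 1: ω_s = 1 − (50/28)(0−1) = 39/14
  ⇒ ω_s¹/ω_c¹ = 39/14
Stage 2: N_ring = 19 + 2·18 = 55
Stage 2: 19(ω_s−ω_c) = −55(ω_r−ω_c),  ω_s=0, ω_r=1
Stage 2: 19(0−ω_c) = −55(1−ω_c)  ⇒  74ω_c = 55  ⇒  ω_c = 55/74
  ⇒ ω_c²/ω_r² = 55/74
Coupling ω_r² = ω_s¹ ⇒ overall = 39/14 × 55/74 = 2145/1036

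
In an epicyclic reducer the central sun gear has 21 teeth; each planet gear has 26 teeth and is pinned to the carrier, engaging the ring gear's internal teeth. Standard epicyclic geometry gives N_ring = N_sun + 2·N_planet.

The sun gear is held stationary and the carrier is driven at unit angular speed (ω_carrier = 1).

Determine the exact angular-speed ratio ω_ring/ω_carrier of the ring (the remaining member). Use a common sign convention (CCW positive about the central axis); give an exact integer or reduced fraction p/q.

94/73

N_ring = 21 + 2·26 = 73
21(ω_s−ω_c) = −73(ω_r−ω_c),  ω_s=0, ω_c=1
ω_r = 1 − (21/73)(0−1) = 94/73
ω_r/ω_c = 94/73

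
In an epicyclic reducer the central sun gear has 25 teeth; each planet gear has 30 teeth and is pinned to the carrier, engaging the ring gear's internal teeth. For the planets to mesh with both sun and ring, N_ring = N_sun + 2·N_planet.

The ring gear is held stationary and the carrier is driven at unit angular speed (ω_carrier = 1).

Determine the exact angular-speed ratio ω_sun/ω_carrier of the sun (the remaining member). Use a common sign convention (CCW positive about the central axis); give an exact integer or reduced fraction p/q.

22/5

N_ring = 25 + 2·30 = 85
25(ω_s−ω_c) = −85(ω_r−ω_c),  ω_r=0, ω_c=1
ω_s = 1 − (85/25)(0−1) = 22/5
ω_s/ω_c = 22/5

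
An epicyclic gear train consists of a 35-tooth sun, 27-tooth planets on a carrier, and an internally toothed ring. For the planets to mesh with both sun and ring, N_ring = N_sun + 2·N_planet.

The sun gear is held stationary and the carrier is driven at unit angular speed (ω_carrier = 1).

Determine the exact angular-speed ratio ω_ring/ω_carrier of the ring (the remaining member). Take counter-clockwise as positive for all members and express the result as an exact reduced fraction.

124/89

N_ring = 35 + 2·27 = 89
35(ω_s−ω_c) = −89(ω_r−ω_c),  ω_s=0, ω_c=1
ω_r = 1 − (35/89)(0−1) = 124/89
ω_r/ω_c = 124/89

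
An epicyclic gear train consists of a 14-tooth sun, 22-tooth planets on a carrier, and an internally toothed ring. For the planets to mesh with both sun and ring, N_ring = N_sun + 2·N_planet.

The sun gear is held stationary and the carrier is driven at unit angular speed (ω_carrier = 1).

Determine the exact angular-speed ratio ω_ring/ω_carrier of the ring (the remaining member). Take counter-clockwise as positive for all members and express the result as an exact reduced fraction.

N_ring = 14 + 2·22 = 58
14(ω_s−ω_c) = −58(ω_r−ω_c),  ω_s=0, ω_c=1
ω_r = 1 − (14/58)(0−1) = 36/29
ω_r/ω_c = 36/29

36/29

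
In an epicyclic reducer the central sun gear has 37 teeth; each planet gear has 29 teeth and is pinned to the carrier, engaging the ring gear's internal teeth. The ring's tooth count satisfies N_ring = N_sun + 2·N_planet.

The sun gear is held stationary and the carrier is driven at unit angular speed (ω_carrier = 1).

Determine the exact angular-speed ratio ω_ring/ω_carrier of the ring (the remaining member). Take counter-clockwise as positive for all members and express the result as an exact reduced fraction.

N_ring = 37 + 2·29 = 95
37(ω_s−ω_c) = −95(ω_r−ω_c),  ω_s=0, ω_c=1
ω_r = 1 − (37/95)(0−1) = 132/95
ω_r/ω_c = 132/95

132/95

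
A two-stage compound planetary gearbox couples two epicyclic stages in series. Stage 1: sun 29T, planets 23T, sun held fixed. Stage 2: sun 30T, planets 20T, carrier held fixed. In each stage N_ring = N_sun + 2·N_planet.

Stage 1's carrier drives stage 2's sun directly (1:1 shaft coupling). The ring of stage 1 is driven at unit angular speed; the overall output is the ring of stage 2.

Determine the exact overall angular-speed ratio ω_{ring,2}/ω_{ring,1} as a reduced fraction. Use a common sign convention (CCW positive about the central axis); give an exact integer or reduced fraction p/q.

Stage 1: N_ring = 29 + 2·23 = 75
Stage 1: 29(ω_s−ω_c) = −75(ω_r−ω_c),  ω_s=0, ω_r=1
Stage 1: 29(0−ω_c) = −75(1−ω_c)  ⇒  104ω_c = 75  ⇒  ω_c = 75/104
  ⇒ ω_c¹/ω_r¹ = 75/104
Stage 2: N_ring = 30 + 2·20 = 70
Stage 2: 30(ω_s−ω_c) = −70(ω_r−ω_c),  ω_c=0, ω_s=1
Stage 2: ω_r = 0 − (30/70)(1−0) = -3/7
  ⇒ ω_r²/ω_s² = -3/7
Coupling ω_s² = ω_c¹ ⇒ overall = 75/104 × -3/7 = -225/728

-225/728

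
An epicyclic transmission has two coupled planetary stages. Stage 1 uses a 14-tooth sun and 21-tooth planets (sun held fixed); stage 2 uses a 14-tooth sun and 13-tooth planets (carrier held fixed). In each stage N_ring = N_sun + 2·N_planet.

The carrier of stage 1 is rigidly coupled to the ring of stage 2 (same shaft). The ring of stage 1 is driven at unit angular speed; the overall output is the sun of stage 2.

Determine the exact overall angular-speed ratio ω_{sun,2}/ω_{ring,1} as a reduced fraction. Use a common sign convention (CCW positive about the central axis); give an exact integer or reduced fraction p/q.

-16/7

Stage 1: N_ring = 14 + 2·21 = 56
Stage 1: 14(ω_s−ω_c) = −56(ω_r−ω_c),  ω_s=0, ω_r=1
Stage 1: 14(0−ω_c) = −56(1−ω_c)  ⇒  70ω_c = 56  ⇒  ω_c = 4/5
  ⇒ ω_c¹/ω_r¹ = 4/5
Stage 2: N_ring = 14 + 2·13 = 40
Stage 2: 14(ω_s−ω_c) = −40(ω_r−ω_c),  ω_c=0, ω_r=1
Stage 2: ω_s = 0 − (40/14)(1−0) = -20/7
  ⇒ ω_s²/ω_r² = -20/7
Coupling ω_r² = ω_c¹ ⇒ overall = 4/5 × -20/7 = -16/7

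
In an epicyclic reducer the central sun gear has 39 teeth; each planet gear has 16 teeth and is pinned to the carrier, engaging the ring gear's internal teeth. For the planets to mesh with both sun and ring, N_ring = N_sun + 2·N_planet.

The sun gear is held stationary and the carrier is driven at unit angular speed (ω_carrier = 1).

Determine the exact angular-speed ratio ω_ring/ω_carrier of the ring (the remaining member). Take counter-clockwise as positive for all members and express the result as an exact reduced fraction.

N_ring = 39 + 2·16 = 71
39(ω_s−ω_c) = −71(ω_r−ω_c),  ω_s=0, ω_c=1
ω_r = 1 − (39/71)(0−1) = 110/71
ω_r/ω_c = 110/71

110/71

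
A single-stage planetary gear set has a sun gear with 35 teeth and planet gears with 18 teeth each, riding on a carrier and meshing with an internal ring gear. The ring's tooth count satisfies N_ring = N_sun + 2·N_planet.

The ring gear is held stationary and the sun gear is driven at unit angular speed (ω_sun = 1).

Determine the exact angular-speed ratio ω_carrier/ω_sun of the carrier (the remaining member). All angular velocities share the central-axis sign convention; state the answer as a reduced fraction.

35/106

N_ring = 35 + 2·18 = 71
35(ω_s−ω_c) = −71(ω_r−ω_c),  ω_r=0, ω_s=1
35(1−ω_c) = −71(0−ω_c)  ⇒  106ω_c = 35  ⇒  ω_c = 35/106
ω_c/ω_s = 35/106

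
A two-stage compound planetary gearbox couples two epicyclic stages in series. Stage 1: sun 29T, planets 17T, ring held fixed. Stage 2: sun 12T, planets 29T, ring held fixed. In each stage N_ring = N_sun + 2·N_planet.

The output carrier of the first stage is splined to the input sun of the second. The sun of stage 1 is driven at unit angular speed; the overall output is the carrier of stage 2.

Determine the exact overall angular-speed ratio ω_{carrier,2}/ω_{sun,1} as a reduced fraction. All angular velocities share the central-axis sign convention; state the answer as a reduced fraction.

87/1886

Stage 1: N_ring = 29 + 2·17 = 63
Stage 1: 29(ω_s−ω_c) = −63(ω_r−ω_c),  ω_r=0, ω_s=1
Stage 1: 29(1−ω_c) = −63(0−ω_c)  ⇒  92ω_c = 29  ⇒  ω_c = 29/92
  ⇒ ω_c¹/ω_s¹ = 29/92
Stage 2: N_ring = 12 + 2·29 = 70
Stage 2: 12(ω_s−ω_c) = −70(ω_r−ω_c),  ω_r=0, ω_s=1
Stage 2: 12(1−ω_c) = −70(0−ω_c)  ⇒  82ω_c = 12  ⇒  ω_c = 6/41
  ⇒ ω_c²/ω_s² = 6/41
Coupling ω_s² = ω_c¹ ⇒ overall = 29/92 × 6/41 = 87/1886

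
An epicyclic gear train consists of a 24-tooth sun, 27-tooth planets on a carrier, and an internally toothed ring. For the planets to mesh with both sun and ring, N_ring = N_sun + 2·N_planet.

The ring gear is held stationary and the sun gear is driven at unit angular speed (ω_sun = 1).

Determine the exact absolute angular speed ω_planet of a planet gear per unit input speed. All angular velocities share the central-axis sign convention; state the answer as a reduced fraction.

N_ring = 24 + 2·27 = 78
24(ω_s−ω_c) = −78(ω_r−ω_c),  ω_r=0, ω_s=1
24(1−ω_c) = −78(0−ω_c)  ⇒  102ω_c = 24  ⇒  ω_c = 4/17
sun–planet: 24·(1−4/17) = −27·(ω_p−ω_c)  ⇒  ω_p−ω_c = −(24/27)·(13/17) = -104/153
ω_p = 4/17 − 104/153 = -4/9

-4/9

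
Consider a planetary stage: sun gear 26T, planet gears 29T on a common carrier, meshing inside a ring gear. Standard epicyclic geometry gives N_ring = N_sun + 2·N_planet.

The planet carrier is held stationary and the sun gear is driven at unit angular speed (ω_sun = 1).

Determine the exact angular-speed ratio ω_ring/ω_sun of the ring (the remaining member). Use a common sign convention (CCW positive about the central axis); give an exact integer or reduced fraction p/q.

N_ring = 26 + 2·29 = 84
26(ω_s−ω_c) = −84(ω_r−ω_c),  ω_c=0, ω_s=1
ω_r = 0 − (26/84)(1−0) = -13/42
ω_r/ω_s = -13/42

-13/42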